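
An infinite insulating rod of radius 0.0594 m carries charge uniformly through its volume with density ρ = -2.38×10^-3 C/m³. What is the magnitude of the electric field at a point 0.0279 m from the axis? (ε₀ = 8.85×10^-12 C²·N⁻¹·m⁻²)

Choose a coaxial cylinder of radius r = 0.0279 m (arbitrary length L) as the Gaussian surface (r < R).
Enclosed charge per unit length: λ_enc = ρ·πr² = (-2.38e-3)π(0.0279)² = -5.82×10^-6 C/m.
Applying ∮E·dA = Q_enc/ε₀ with the end caps contributing no flux:
E = |λ_enc|/(2πε₀r) = (5.82×10^-6)/(2π·8.85×10^-12·0.0279) = 3.75×10^6 N/C.

|E| = 3.75×10^6 N/C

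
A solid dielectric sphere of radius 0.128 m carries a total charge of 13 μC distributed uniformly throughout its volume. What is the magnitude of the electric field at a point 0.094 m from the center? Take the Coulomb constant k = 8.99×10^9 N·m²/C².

|E| = 5.24×10^6 V/m

By spherical symmetry E is radial; choose a Gaussian sphere of radius r = 0.094 m (r < R).
Only the charge within r is enclosed: Q_enc = Q·(r/R)³ = (13 μC)·(0.094 m/0.128 m)³ = 5.149×10^-6 C.
Since E is radial and uniform over the Gaussian sphere, Φ = E·4πr² = Q_enc/ε₀.
E = k|Q_enc|/r² = (8.99×10^9)(5.149×10^-6)/(0.094)² = 5.24e6 N/C.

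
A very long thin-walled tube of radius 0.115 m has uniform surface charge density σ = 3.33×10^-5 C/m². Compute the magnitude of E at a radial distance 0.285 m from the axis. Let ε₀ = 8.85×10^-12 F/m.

E ≈ 1.52×10^6 N/C

By cylindrical symmetry E is radial; use a coaxial Gaussian cylinder of radius 0.285 m and length L (r > 0.115 m).
The whole shell is enclosed: λ_enc = σ·2πR = (3.33×10^-5)·2π·(0.115) = 2.406e-5 C/m.
By Gauss's law (flux through the curved wall only), E·2πrL = λ_enc L/ε₀.
E = |λ_enc|/(2πε₀r) = (2.406×10^-5)/(2π·8.85×10^-12·0.285) = 1.52×10^6 N/C.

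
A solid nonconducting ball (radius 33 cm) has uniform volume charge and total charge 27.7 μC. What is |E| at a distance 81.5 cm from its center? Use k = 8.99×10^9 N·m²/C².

Use a concentric Gaussian sphere at r = 81.5 cm (r > R, so the entire charge is enclosed).
Q_enc = 27.7 μC = 2.77×10^-5 C.
Since E is radial and uniform over the Gaussian sphere, Φ = E·4πr² = Q_enc/ε₀.
E = k|Q_enc|/r² = (8.99×10^9)(2.77×10^-5)/(0.815)² = 3.75×10^5 N/C.

|E| = 3.75×10^5 N/C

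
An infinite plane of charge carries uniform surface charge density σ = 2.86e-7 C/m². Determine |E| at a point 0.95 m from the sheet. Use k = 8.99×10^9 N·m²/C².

By planar symmetry E is perpendicular to the sheet and uniform; use a Gaussian pillbox with flat faces of area A on each side of the sheet.
Only the two end caps contribute flux: Φ = 2EA. With Q_enc = σA, Gauss's law gives E = |σ|/(2ε₀).
E = 2πk|σ| = 2π(8.99×10^9)(2.86×10^-7) = 1.62×10^4 N/C.

E ≈ 1.62×10^4 V/m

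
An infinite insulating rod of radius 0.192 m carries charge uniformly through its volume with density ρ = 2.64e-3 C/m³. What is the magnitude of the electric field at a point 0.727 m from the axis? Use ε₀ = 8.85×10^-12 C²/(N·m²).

By cylindrical symmetry E is radial; use a coaxial Gaussian cylinder of radius 0.727 m and length L (r > 0.192 m, full cross-section enclosed).
λ_enc = ρ·πR² = (2.64×10^-3)π(0.192)² = 3.057×10^-4 C/m.
Since E is radial and uniform over the curved surface, Φ = E·2πrL = Q_enc/ε₀ = λ_enc L/ε₀.
E = |λ_enc|/(2πε₀r) = (3.057e-4)/(2π·8.85×10^-12·0.727) = 7.56e6 N/C.

E = 7.56×10^6 N/C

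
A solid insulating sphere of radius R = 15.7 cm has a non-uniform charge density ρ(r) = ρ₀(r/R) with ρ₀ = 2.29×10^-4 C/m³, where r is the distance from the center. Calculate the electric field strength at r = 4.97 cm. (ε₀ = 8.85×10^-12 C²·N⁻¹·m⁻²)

By spherical symmetry E is radial; choose a Gaussian sphere of radius r = 4.97 cm (r < R).
Integrate the density: Q_enc = 4π ∫₀^r ρ₀(r'/R)^1 r'² dr' = 4πρ₀ r^4/(4·R) = 2.796×10^-8 C.
Applying ∮E·dA = Q_enc/ε₀ with Φ = E(4πr²):
E = |Q_enc|/(4πε₀r²) = (2.796×10^-8)/(4π·8.85×10^-12·(0.0497)²) = 1.02×10^5 N/C.

|E| ≈ 1.02×10^5 N/C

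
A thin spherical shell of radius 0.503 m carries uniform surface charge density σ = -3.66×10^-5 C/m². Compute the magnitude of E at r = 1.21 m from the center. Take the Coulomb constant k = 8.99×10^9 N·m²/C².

By spherical symmetry E is radial; choose a Gaussian sphere of radius r = 1.21 m (r > 0.503 m).
The entire shell is enclosed: Q_enc = σ·4πR² = (-3.66e-5)·4π·(0.503)² = -1.164×10^-4 C.
Gauss's law: E·4πr² = Q_enc/ε₀.
E = k|Q_enc|/r² = (8.99×10^9)(1.164×10^-4)/(1.21)² = 7.15×10^5 N/C.

7.15×10^5 N/C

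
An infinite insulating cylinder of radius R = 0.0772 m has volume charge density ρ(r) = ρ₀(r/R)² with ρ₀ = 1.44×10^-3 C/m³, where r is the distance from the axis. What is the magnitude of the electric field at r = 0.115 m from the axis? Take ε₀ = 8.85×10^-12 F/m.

|E| = 2.11×10^6 V/m

By cylindrical symmetry E is radial; use a coaxial Gaussian cylinder of radius 0.115 m and length L (r > R, full charge per length enclosed).
λ_enc = 2π ∫₀^R ρ₀(r'/R)^2 r' dr' = 2πρ₀R²/4 = 1.348e-5 C/m.
By Gauss's law (flux through the curved wall only), E·2πrL = λ_enc L/ε₀.
E = |λ_enc|/(2πε₀r) = (1.348×10^-5)/(2π·8.85×10^-12·0.115) = 2.11e6 N/C.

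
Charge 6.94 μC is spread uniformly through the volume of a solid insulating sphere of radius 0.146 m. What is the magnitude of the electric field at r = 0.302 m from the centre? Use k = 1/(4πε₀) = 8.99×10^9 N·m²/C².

Use a concentric Gaussian sphere at r = 0.302 m (r > R, so the entire charge is enclosed).
Q_enc = 6.94 μC = 6.94e-6 C.
By Gauss's law, ∮E·dA = E·4πr² = Q_enc/ε₀.
E = k|Q_enc|/r² = (8.99×10^9)(6.94×10^-6)/(0.302)² = 6.84e5 N/C.

E ≈ 6.84×10^5 V/m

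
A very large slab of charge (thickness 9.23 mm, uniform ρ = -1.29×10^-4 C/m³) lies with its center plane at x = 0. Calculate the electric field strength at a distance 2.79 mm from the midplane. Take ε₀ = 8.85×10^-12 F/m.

4.07×10^4 V/m

By symmetry E is perpendicular to the slab. A Gaussian pillbox from −2.79 mm to +2.79 mm (face area A) lies entirely within the slab.
Q_enc = ρ·(2x)·A and flux = 2EA, so 2EA = 2ρxA/ε₀ ⇒ E = |ρ|x/ε₀.
E = (1.29e-4)(0.00279)/(8.85×10^-12) = 4.07×10^4 N/C.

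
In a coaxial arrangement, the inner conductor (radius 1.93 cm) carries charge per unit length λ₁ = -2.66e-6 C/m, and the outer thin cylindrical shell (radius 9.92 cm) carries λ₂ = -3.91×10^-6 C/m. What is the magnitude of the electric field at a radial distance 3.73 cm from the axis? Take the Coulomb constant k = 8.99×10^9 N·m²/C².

Choose a coaxial cylinder of radius r = 3.73 cm (arbitrary length L) as the Gaussian surface (between the conductors, 1.93 cm < r < 9.92 cm).
Only the inner wire is enclosed; the outer shell contributes nothing inside itself. λ_enc = λ₁ = -2.66e-6 C/m.
Applying ∮E·dA = Q_enc/ε₀ with the end caps contributing no flux:
E = 2k|λ_enc|/r = 2(8.99×10^9)(2.66×10^-6)/(0.0373) = 1.28×10^6 N/C.

E = 1.28×10^6 N/C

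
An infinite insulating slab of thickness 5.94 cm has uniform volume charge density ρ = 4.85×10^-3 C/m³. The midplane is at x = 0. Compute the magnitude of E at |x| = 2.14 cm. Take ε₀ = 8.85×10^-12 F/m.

By symmetry E is perpendicular to the slab. A Gaussian pillbox from −2.14 cm to +2.14 cm (face area A) lies entirely within the slab.
Q_enc = ρ·(2x)·A and flux = 2EA, so 2EA = 2ρxA/ε₀ ⇒ E = |ρ|x/ε₀.
E = (4.85×10^-3)(0.0214)/(8.85×10^-12) = 1.17×10^7 N/C.

1.17×10^7 N/C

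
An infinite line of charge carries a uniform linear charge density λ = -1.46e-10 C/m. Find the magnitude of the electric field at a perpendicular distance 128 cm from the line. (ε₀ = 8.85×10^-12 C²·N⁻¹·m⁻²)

2.05 N/C

Take a coaxial cylindrical Gaussian surface of radius r = 128 cm and length L.
Q_enc = λL, so λ_enc = -1.46e-10 C/m.
Since E is radial and uniform over the curved surface, Φ = E·2πrL = Q_enc/ε₀ = λ_enc L/ε₀.
E = |λ_enc|/(2πε₀r) = (1.46×10^-10)/(2π·8.85×10^-12·1.28) = 2.05 N/C.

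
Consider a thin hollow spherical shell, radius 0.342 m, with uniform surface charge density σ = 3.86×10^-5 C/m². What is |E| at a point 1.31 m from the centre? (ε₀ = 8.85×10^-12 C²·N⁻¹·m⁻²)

|E| ≈ 2.97e5 V/m

Take a concentric spherical Gaussian surface of radius r = 1.31 m (r > 0.342 m).
The entire shell is enclosed: Q_enc = σ·4πR² = (3.86e-5)·4π·(0.342)² = 5.673×10^-5 C.
Since E is radial and uniform over the Gaussian sphere, Φ = E·4πr² = Q_enc/ε₀.
E = |Q_enc|/(4πε₀r²) = (5.673e-5)/(4π·8.85×10^-12·(1.31)²) = 2.97×10^5 N/C.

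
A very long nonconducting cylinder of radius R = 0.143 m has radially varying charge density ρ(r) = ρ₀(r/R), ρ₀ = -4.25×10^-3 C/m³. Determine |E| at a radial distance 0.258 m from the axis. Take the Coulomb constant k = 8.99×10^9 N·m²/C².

|E| ≈ 1.27×10^7 N/C

Take a coaxial cylindrical Gaussian surface of radius r = 0.258 m and length L (r > R, full charge per length enclosed).
λ_enc = 2π ∫₀^R ρ₀(r'/R)^1 r' dr' = 2πρ₀R²/3 = -1.82×10^-4 C/m.
Applying ∮E·dA = Q_enc/ε₀ with the end caps contributing no flux:
E = 2k|λ_enc|/r = 2(8.99×10^9)(1.82×10^-4)/(0.258) = 1.27e7 N/C.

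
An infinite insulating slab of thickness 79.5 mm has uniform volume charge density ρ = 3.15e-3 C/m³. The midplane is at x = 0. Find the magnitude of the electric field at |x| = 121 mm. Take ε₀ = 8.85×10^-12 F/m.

1.41e7 N/C

The point |x| = 121 mm lies outside the slab (half-thickness 0.03975 m). A symmetric pillbox spanning the full slab encloses Q_enc = ρ·d·A.
Flux = 2EA ⇒ E = |ρ|d/(2ε₀), independent of distance outside.
E = (3.15e-3)(0.0795)/(2·8.85×10^-12) = 1.41e7 N/C.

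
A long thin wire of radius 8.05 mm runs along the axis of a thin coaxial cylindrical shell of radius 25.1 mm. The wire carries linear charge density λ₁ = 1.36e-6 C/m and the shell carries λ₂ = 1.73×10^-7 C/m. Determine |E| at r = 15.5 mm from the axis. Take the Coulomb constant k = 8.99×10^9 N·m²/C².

Take a coaxial cylindrical Gaussian surface of radius r = 15.5 mm and length L (between the conductors, 8.05 mm < r < 25.1 mm).
The shell at 25.1 mm lies outside the Gaussian surface, so λ_enc = λ₁ = 1.36e-6 C/m.
Gauss's law: E·2πrL = λ_enc L/ε₀.
E = 2k|λ_enc|/r = 2(8.99×10^9)(1.36×10^-6)/(0.0155) = 1.58e6 N/C.

|E| = 1.58×10^6 N/C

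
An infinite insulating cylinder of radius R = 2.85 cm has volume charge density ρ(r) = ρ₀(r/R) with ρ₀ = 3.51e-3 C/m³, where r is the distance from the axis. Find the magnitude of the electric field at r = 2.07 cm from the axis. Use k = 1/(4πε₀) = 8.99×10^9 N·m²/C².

Take a coaxial cylindrical Gaussian surface of radius r = 2.07 cm and length L (r < R).
Integrating ρ over the cross-section to radius r: λ_enc = (2πρ₀/R) ∫₀^r r'^2 dr' = 2πρ₀ r^3/(3·R) = 2.288×10^-6 C/m.
Gauss's law: E·2πrL = λ_enc L/ε₀.
E = 2k|λ_enc|/r = 2(8.99×10^9)(2.288×10^-6)/(0.0207) = 1.99e6 N/C.

E = 1.99e6 N/C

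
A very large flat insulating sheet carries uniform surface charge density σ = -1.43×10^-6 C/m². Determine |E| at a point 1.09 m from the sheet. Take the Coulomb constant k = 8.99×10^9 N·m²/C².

Choose a cylindrical pillbox piercing the sheet, end faces (area A) parallel to it.
Flux Φ = 2EA and Q_enc = σA, so 2EA = σA/ε₀ ⇒ E = |σ|/(2ε₀), independent of distance.
E = 2πk|σ| = 2π(8.99×10^9)(1.43e-6) = 8.08×10^4 N/C.

E ≈ 8.08×10^4 N/C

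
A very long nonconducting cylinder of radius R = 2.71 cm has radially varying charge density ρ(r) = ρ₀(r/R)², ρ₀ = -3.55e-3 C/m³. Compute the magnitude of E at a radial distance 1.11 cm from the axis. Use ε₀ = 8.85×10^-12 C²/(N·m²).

Choose a coaxial cylinder of radius r = 1.11 cm (arbitrary length L) as the Gaussian surface (r < R).
λ_enc = ∫₀^r ρ(r')·2πr' dr' = (2πρ₀/R²)·r^4/4 = -1.153×10^-7 C/m.
Applying ∮E·dA = Q_enc/ε₀ with the end caps contributing no flux:
E = |λ_enc|/(2πε₀r) = (1.153×10^-7)/(2π·8.85×10^-12·0.0111) = 1.87×10^5 N/C.

E ≈ 1.87×10^5 N/C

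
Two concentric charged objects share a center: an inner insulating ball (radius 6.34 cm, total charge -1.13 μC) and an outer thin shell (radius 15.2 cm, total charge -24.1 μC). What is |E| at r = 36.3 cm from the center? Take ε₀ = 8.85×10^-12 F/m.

Use a concentric Gaussian sphere at r = 36.3 cm (r > 15.2 cm, enclosing both).
Q_enc = (-1.13 μC) + (-24.1 μC) = -2.523e-5 C.
Since E is radial and uniform over the Gaussian sphere, Φ = E·4πr² = Q_enc/ε₀.
E = |Q_enc|/(4πε₀r²) = (2.523×10^-5)/(4π·8.85×10^-12·(0.363)²) = 1.72×10^6 N/C.

|E| ≈ 1.72×10^6 N/C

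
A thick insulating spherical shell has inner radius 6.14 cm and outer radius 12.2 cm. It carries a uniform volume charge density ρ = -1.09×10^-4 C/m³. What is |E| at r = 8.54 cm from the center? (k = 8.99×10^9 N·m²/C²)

By spherical symmetry E is radial; choose a Gaussian sphere of radius r = 8.54 cm (within the shell material, 6.14 cm < r < 12.2 cm).
Only the shell between 6.14 cm and r is enclosed: Q_enc = ρ·(4π/3)(r³ − a³) = (-1.09×10^-4)·(4π/3)·((0.0854)³ − (0.0614)³) = -1.787×10^-7 C.
Applying ∮E·dA = Q_enc/ε₀ with Φ = E(4πr²):
E = k|Q_enc|/r² = (8.99×10^9)(1.787×10^-7)/(0.0854)² = 2.20e5 N/C.

E = 2.20×10^5 V/m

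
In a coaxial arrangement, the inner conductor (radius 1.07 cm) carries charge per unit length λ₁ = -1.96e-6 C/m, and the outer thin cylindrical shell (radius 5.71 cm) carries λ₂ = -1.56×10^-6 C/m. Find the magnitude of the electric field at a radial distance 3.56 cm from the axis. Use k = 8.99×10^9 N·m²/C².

9.90×10^5 N/C

By cylindrical symmetry E is radial; use a coaxial Gaussian cylinder of radius 3.56 cm and length L (between the conductors, 1.07 cm < r < 5.71 cm).
The shell at 5.71 cm lies outside the Gaussian surface, so λ_enc = λ₁ = -1.96×10^-6 C/m.
Gauss's law: E·2πrL = λ_enc L/ε₀.
E = 2k|λ_enc|/r = 2(8.99×10^9)(1.96×10^-6)/(0.0356) = 9.90e5 N/C.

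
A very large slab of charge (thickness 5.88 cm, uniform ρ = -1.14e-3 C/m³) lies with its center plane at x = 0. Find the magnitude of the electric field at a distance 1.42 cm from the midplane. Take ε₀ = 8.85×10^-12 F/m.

By symmetry E is perpendicular to the slab. A Gaussian pillbox from −1.42 cm to +1.42 cm (face area A) lies entirely within the slab.
Q_enc = ρ·(2x)·A and flux = 2EA, so 2EA = 2ρxA/ε₀ ⇒ E = |ρ|x/ε₀.
E = (1.14×10^-3)(0.0142)/(8.85×10^-12) = 1.83×10^6 N/C.

1.83e6 N/C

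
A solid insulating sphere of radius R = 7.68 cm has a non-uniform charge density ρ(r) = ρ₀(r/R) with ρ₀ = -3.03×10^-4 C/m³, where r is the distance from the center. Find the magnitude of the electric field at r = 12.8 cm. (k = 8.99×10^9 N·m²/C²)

Take a concentric spherical Gaussian surface of radius r = 12.8 cm (r > R, all charge enclosed).
Q_enc = 4π ∫₀^R ρ₀(r'/R)^1 r'² dr' = 4πρ₀R³/4 = -4.312e-7 C.
Applying ∮E·dA = Q_enc/ε₀ with Φ = E(4πr²):
E = k|Q_enc|/r² = (8.99×10^9)(4.312×10^-7)/(0.128)² = 2.37e5 N/C.

|E| ≈ 2.37×10^5 N/C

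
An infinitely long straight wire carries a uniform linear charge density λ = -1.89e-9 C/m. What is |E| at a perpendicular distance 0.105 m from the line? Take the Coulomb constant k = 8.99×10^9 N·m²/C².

|E| ≈ 324 V/m

Take a coaxial cylindrical Gaussian surface of radius r = 0.105 m and length L.
Q_enc = λL, so λ_enc = -1.89e-9 C/m.
By Gauss's law (flux through the curved wall only), E·2πrL = λ_enc L/ε₀.
E = 2k|λ_enc|/r = 2(8.99×10^9)(1.89e-9)/(0.105) = 324 N/C.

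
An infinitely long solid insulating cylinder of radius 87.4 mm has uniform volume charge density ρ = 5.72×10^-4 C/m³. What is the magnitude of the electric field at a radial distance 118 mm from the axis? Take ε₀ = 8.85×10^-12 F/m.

By cylindrical symmetry E is radial; use a coaxial Gaussian cylinder of radius 118 mm and length L (r > 87.4 mm, full cross-section enclosed).
λ_enc = ρ·πR² = (5.72×10^-4)π(0.0874)² = 1.373×10^-5 C/m.
By Gauss's law (flux through the curved wall only), E·2πrL = λ_enc L/ε₀.
E = |λ_enc|/(2πε₀r) = (1.373×10^-5)/(2π·8.85×10^-12·0.118) = 2.09e6 N/C.

|E| ≈ 2.09×10^6 N/C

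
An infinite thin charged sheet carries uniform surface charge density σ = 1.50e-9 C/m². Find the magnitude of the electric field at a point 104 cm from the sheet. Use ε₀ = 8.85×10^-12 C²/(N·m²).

84.7 N/C

By planar symmetry E is perpendicular to the sheet and uniform; use a Gaussian pillbox with flat faces of area A on each side of the sheet.
Flux Φ = 2EA and Q_enc = σA, so 2EA = σA/ε₀ ⇒ E = |σ|/(2ε₀), independent of distance.
E = |σ|/(2ε₀) = (1.50×10^-9)/(2·8.85×10^-12) = 84.7 N/C.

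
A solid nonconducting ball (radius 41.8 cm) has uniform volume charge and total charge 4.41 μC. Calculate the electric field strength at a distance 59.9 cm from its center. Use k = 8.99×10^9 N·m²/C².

Use a concentric Gaussian sphere at r = 59.9 cm (r > R, so the entire charge is enclosed).
Q_enc = 4.41 μC = 4.41e-6 C.
Applying ∮E·dA = Q_enc/ε₀ with Φ = E(4πr²):
E = k|Q_enc|/r² = (8.99×10^9)(4.41e-6)/(0.599)² = 1.10×10^5 N/C.

1.10e5 N/C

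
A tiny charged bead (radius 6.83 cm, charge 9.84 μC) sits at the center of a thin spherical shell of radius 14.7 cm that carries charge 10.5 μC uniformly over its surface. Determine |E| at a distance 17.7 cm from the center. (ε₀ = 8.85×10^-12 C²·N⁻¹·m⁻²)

Symmetry ⇒ E = E(r) r̂. Gaussian sphere of radius r = 17.7 cm (r > 14.7 cm, enclosing both).
Q_enc = (9.84 μC) + (10.5 μC) = 2.034×10^-5 C.
Applying ∮E·dA = Q_enc/ε₀ with Φ = E(4πr²):
E = |Q_enc|/(4πε₀r²) = (2.034×10^-5)/(4π·8.85×10^-12·(0.177)²) = 5.84×10^6 N/C.

|E| = 5.84×10^6 N/C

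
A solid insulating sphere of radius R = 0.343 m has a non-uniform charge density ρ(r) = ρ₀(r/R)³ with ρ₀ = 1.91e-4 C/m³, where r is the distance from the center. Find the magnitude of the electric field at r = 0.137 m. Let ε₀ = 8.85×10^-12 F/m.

Use a concentric Gaussian sphere at r = 0.137 m (r < R).
Q_enc = ∫₀^r ρ(r')·4πr'² dr' = (4πρ₀/R³) ∫₀^r r'^5 dr' = 4πρ₀ r^6/(6·R³) = 6.554e-8 C.
Gauss's law: E·4πr² = Q_enc/ε₀.
E = |Q_enc|/(4πε₀r²) = (6.554×10^-8)/(4π·8.85×10^-12·(0.137)²) = 3.14e4 N/C.

|E| = 3.14×10^4 V/m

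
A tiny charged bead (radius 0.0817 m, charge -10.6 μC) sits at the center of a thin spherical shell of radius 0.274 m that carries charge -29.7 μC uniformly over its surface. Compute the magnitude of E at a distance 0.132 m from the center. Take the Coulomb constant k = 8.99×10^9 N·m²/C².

E = 5.47×10^6 N/C

Symmetry ⇒ E = E(r) r̂. Gaussian sphere of radius r = 0.132 m (between the bodies, 0.0817 m < r < 0.274 m).
The shell at 0.274 m lies outside the Gaussian surface, so Q_enc = -10.6 μC = -1.06×10^-5 C.
Applying ∮E·dA = Q_enc/ε₀ with Φ = E(4πr²):
E = k|Q_enc|/r² = (8.99×10^9)(1.06×10^-5)/(0.132)² = 5.47×10^6 N/C.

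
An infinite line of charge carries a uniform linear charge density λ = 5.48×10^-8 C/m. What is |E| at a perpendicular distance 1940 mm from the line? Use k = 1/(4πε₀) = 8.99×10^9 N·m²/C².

Choose a coaxial cylinder of radius r = 1940 mm (arbitrary length L) as the Gaussian surface.
Q_enc = λL, so λ_enc = 5.48×10^-8 C/m.
By Gauss's law (flux through the curved wall only), E·2πrL = λ_enc L/ε₀.
E = 2k|λ_enc|/r = 2(8.99×10^9)(5.48×10^-8)/(1.94) = 508 N/C.

508 N/C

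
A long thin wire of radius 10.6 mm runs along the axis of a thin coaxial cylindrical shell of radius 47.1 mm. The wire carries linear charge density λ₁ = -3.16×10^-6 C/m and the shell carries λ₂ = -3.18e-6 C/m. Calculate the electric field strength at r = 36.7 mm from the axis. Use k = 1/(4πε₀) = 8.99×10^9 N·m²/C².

|E| = 1.55e6 N/C

By cylindrical symmetry E is radial; use a coaxial Gaussian cylinder of radius 36.7 mm and length L (between the conductors, 10.6 mm < r < 47.1 mm).
Only the inner wire is enclosed; the outer shell contributes nothing inside itself. λ_enc = λ₁ = -3.16×10^-6 C/m.
Since E is radial and uniform over the curved surface, Φ = E·2πrL = Q_enc/ε₀ = λ_enc L/ε₀.
E = 2k|λ_enc|/r = 2(8.99×10^9)(3.16×10^-6)/(0.0367) = 1.55×10^6 N/C.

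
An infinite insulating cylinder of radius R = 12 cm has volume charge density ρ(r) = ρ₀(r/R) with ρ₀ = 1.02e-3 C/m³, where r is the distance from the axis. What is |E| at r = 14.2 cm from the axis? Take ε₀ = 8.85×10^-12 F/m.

E = 3.90e6 V/m

By cylindrical symmetry E is radial; use a coaxial Gaussian cylinder of radius 14.2 cm and length L (r > R, full charge per length enclosed).
λ_enc = 2π ∫₀^R ρ₀(r'/R)^1 r' dr' = 2πρ₀R²/3 = 3.076×10^-5 C/m.
Gauss's law: E·2πrL = λ_enc L/ε₀.
E = |λ_enc|/(2πε₀r) = (3.076e-5)/(2π·8.85×10^-12·0.142) = 3.90×10^6 N/C.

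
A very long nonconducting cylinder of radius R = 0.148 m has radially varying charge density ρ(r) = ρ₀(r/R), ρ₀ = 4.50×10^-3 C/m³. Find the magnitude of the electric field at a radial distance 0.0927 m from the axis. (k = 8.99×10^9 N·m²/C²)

Coaxial Gaussian cylinder, radius r = 0.0927 m, length L (r < R).
λ_enc = ∫₀^r ρ(r')·2πr' dr' = (2πρ₀/R)·r^3/3 = 5.073e-5 C/m.
Since E is radial and uniform over the curved surface, Φ = E·2πrL = Q_enc/ε₀ = λ_enc L/ε₀.
E = 2k|λ_enc|/r = 2(8.99×10^9)(5.073e-5)/(0.0927) = 9.84×10^6 N/C.

E ≈ 9.84e6 N/C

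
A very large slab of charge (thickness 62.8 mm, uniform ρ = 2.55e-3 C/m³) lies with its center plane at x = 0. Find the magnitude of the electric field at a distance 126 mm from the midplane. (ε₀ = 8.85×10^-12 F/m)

E ≈ 9.05×10^6 V/m

The point |x| = 126 mm lies outside the slab (half-thickness 0.0314 m). A symmetric pillbox spanning the full slab encloses Q_enc = ρ·d·A.
Flux = 2EA ⇒ E = |ρ|d/(2ε₀), independent of distance outside.
E = (2.55e-3)(0.0628)/(2·8.85×10^-12) = 9.05×10^6 N/C.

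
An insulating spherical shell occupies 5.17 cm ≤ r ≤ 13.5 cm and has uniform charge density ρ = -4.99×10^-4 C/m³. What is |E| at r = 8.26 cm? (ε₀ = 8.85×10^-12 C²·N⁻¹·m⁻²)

Symmetry ⇒ E = E(r) r̂. Gaussian sphere of radius r = 8.26 cm (within the shell material, 5.17 cm < r < 13.5 cm).
Enclosed charge is the volume from a to r: Q_enc = (4π/3)ρ(r³ − a³) = -8.891×10^-7 C.
Applying ∮E·dA = Q_enc/ε₀ with Φ = E(4πr²):
E = |Q_enc|/(4πε₀r²) = (8.891e-7)/(4π·8.85×10^-12·(0.0826)²) = 1.17e6 N/C.

|E| = 1.17×10^6 V/m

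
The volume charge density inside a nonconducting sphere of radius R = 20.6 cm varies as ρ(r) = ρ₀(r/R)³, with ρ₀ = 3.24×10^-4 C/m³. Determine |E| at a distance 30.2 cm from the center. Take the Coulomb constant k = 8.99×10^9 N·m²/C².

|E| = 5.85×10^5 N/C

By spherical symmetry E is radial; choose a Gaussian sphere of radius r = 30.2 cm (r > R, all charge enclosed).
Q_enc = 4π ∫₀^R ρ₀(r'/R)^3 r'² dr' = 4πρ₀R³/6 = 5.932e-6 C.
Applying ∮E·dA = Q_enc/ε₀ with Φ = E(4πr²):
E = k|Q_enc|/r² = (8.99×10^9)(5.932×10^-6)/(0.302)² = 5.85×10^5 N/C.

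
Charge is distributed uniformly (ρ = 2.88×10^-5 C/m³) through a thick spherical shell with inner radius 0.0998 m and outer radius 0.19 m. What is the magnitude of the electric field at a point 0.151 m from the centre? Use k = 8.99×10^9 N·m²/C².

Use a concentric Gaussian sphere at r = 0.151 m (within the shell material, 0.0998 m < r < 0.19 m).
Only the shell between 0.0998 m and r is enclosed: Q_enc = ρ·(4π/3)(r³ − a³) = (2.88×10^-5)·(4π/3)·((0.151)³ − (0.0998)³) = 2.954e-7 C.
By Gauss's law, ∮E·dA = E·4πr² = Q_enc/ε₀.
E = k|Q_enc|/r² = (8.99×10^9)(2.954×10^-7)/(0.151)² = 1.16e5 N/C.

|E| ≈ 1.16e5 V/m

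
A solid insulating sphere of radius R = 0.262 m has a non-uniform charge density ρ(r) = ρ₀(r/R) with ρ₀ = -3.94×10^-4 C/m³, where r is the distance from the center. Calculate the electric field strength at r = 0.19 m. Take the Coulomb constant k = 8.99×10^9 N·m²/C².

1.53×10^6 N/C

Take a concentric spherical Gaussian surface of radius r = 0.19 m (r < R).
Integrate the density: Q_enc = 4π ∫₀^r ρ₀(r'/R)^1 r'² dr' = 4πρ₀ r^4/(4·R) = -6.157×10^-6 C.
By Gauss's law, ∮E·dA = E·4πr² = Q_enc/ε₀.
E = k|Q_enc|/r² = (8.99×10^9)(6.157e-6)/(0.19)² = 1.53×10^6 N/C.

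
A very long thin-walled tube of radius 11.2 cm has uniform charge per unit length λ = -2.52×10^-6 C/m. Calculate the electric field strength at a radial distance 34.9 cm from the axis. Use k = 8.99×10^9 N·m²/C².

Coaxial Gaussian cylinder, radius r = 34.9 cm, length L (r > 11.2 cm).
The full line charge is enclosed: λ_enc = -2.52e-6 C/m.
Since E is radial and uniform over the curved surface, Φ = E·2πrL = Q_enc/ε₀ = λ_enc L/ε₀.
E = 2k|λ_enc|/r = 2(8.99×10^9)(2.52×10^-6)/(0.349) = 1.30×10^5 N/C.

1.30×10^5 V/m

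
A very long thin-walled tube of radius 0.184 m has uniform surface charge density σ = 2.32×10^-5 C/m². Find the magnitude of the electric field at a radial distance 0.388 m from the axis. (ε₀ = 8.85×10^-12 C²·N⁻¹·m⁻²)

Choose a coaxial cylinder of radius r = 0.388 m (arbitrary length L) as the Gaussian surface (r > 0.184 m).
The whole shell is enclosed: λ_enc = σ·2πR = (2.32×10^-5)·2π·(0.184) = 2.682e-5 C/m.
Gauss's law: E·2πrL = λ_enc L/ε₀.
E = |λ_enc|/(2πε₀r) = (2.682e-5)/(2π·8.85×10^-12·0.388) = 1.24×10^6 N/C.

E ≈ 1.24×10^6 V/m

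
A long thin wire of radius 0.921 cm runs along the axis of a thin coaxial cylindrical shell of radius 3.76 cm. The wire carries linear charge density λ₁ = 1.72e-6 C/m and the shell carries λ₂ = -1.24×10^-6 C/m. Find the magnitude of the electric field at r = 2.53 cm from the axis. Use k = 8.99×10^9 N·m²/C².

Take a coaxial cylindrical Gaussian surface of radius r = 2.53 cm and length L (between the conductors, 0.921 cm < r < 3.76 cm).
Only the inner wire is enclosed; the outer shell contributes nothing inside itself. λ_enc = λ₁ = 1.72×10^-6 C/m.
By Gauss's law (flux through the curved wall only), E·2πrL = λ_enc L/ε₀.
E = 2k|λ_enc|/r = 2(8.99×10^9)(1.72×10^-6)/(0.0253) = 1.22×10^6 N/C.

|E| = 1.22e6 N/C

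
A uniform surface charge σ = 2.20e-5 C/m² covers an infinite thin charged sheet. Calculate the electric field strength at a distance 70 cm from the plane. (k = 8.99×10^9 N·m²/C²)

|E| = 1.24×10^6 V/m

By planar symmetry E is perpendicular to the sheet and uniform; use a Gaussian pillbox with flat faces of area A on each side of the sheet.
Only the two end caps contribute flux: Φ = 2EA. With Q_enc = σA, Gauss's law gives E = |σ|/(2ε₀).
E = 2πk|σ| = 2π(8.99×10^9)(2.20×10^-5) = 1.24×10^6 N/C.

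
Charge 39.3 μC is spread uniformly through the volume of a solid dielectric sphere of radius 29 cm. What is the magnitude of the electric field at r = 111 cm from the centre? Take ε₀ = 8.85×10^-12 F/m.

|E| ≈ 2.87e5 V/m

Symmetry ⇒ E = E(r) r̂. Gaussian sphere of radius r = 111 cm (r > R, so the entire charge is enclosed).
Q_enc = 39.3 μC = 3.93×10^-5 C.
Since E is radial and uniform over the Gaussian sphere, Φ = E·4πr² = Q_enc/ε₀.
E = |Q_enc|/(4πε₀r²) = (3.93×10^-5)/(4π·8.85×10^-12·(1.11)²) = 2.87e5 N/C.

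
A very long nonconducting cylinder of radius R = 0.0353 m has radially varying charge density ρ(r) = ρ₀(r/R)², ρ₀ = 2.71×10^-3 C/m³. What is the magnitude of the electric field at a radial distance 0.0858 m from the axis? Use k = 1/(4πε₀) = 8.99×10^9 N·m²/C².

E ≈ 1.11e6 N/C

Choose a coaxial cylinder of radius r = 0.0858 m (arbitrary length L) as the Gaussian surface (r > R, full charge per length enclosed).
λ_enc = 2π ∫₀^R ρ₀(r'/R)^2 r' dr' = 2πρ₀R²/4 = 5.304×10^-6 C/m.
Gauss's law: E·2πrL = λ_enc L/ε₀.
E = 2k|λ_enc|/r = 2(8.99×10^9)(5.304×10^-6)/(0.0858) = 1.11×10^6 N/C.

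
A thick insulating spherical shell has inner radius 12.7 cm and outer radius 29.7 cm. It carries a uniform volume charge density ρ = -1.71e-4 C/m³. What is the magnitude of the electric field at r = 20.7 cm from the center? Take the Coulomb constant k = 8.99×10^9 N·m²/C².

|E| = 1.03e6 V/m

Use a concentric Gaussian sphere at r = 20.7 cm (within the shell material, 12.7 cm < r < 29.7 cm).
Only the shell between 12.7 cm and r is enclosed: Q_enc = ρ·(4π/3)(r³ − a³) = (-1.71×10^-4)·(4π/3)·((0.207)³ − (0.127)³) = -4.886e-6 C.
Applying ∮E·dA = Q_enc/ε₀ with Φ = E(4πr²):
E = k|Q_enc|/r² = (8.99×10^9)(4.886×10^-6)/(0.207)² = 1.03e6 N/C.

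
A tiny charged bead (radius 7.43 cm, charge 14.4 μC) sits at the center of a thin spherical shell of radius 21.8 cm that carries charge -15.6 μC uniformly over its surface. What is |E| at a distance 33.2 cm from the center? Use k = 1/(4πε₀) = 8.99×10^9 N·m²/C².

Take a concentric spherical Gaussian surface of radius r = 33.2 cm (r > 21.8 cm, enclosing both).
Q_enc = (14.4 μC) + (-15.6 μC) = -1.20×10^-6 C.
Since E is radial and uniform over the Gaussian sphere, Φ = E·4πr² = Q_enc/ε₀.
E = k|Q_enc|/r² = (8.99×10^9)(1.20×10^-6)/(0.332)² = 9.79e4 N/C.

9.79e4 N/C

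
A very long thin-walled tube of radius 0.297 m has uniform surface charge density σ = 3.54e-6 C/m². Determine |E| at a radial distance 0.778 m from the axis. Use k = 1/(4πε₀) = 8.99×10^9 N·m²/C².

By cylindrical symmetry E is radial; use a coaxial Gaussian cylinder of radius 0.778 m and length L (r > 0.297 m).
The whole shell is enclosed: λ_enc = σ·2πR = (3.54×10^-6)·2π·(0.297) = 6.606×10^-6 C/m.
By Gauss's law (flux through the curved wall only), E·2πrL = λ_enc L/ε₀.
E = 2k|λ_enc|/r = 2(8.99×10^9)(6.606e-6)/(0.778) = 1.53×10^5 N/C.

E ≈ 1.53×10^5 N/C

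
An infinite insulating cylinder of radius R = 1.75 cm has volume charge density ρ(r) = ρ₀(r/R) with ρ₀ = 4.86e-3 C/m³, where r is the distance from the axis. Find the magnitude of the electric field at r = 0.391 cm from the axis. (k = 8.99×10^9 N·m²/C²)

Coaxial Gaussian cylinder, radius r = 0.391 cm, length L (r < R).
λ_enc = ∫₀^r ρ(r')·2πr' dr' = (2πρ₀/R)·r^3/3 = 3.477e-8 C/m.
Since E is radial and uniform over the curved surface, Φ = E·2πrL = Q_enc/ε₀ = λ_enc L/ε₀.
E = 2k|λ_enc|/r = 2(8.99×10^9)(3.477×10^-8)/(0.00391) = 1.60e5 N/C.

1.60e5 V/m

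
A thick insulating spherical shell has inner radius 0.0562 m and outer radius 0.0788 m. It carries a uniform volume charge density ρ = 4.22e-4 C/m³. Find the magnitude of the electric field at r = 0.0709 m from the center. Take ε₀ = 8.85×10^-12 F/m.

5.66×10^5 N/C

By spherical symmetry E is radial; choose a Gaussian sphere of radius r = 0.0709 m (within the shell material, 0.0562 m < r < 0.0788 m).
Only the shell between 0.0562 m and r is enclosed: Q_enc = ρ·(4π/3)(r³ − a³) = (4.22×10^-4)·(4π/3)·((0.0709)³ − (0.0562)³) = 3.162×10^-7 C.
Since E is radial and uniform over the Gaussian sphere, Φ = E·4πr² = Q_enc/ε₀.
E = |Q_enc|/(4πε₀r²) = (3.162×10^-7)/(4π·8.85×10^-12·(0.0709)²) = 5.66e5 N/C.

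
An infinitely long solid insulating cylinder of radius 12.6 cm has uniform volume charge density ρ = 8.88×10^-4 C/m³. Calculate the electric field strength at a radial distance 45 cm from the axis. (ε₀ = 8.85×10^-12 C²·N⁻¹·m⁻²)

Choose a coaxial cylinder of radius r = 45 cm (arbitrary length L) as the Gaussian surface (r > 12.6 cm, full cross-section enclosed).
λ_enc = ρ·πR² = (8.88×10^-4)π(0.126)² = 4.429×10^-5 C/m.
Applying ∮E·dA = Q_enc/ε₀ with the end caps contributing no flux:
E = |λ_enc|/(2πε₀r) = (4.429×10^-5)/(2π·8.85×10^-12·0.45) = 1.77×10^6 N/C.

E = 1.77e6 N/C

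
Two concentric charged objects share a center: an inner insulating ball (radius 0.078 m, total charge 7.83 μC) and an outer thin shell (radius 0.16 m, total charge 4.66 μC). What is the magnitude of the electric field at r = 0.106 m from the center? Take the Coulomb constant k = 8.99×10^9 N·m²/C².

By spherical symmetry E is radial; choose a Gaussian sphere of radius r = 0.106 m (between the bodies, 0.078 m < r < 0.16 m).
The shell at 0.16 m lies outside the Gaussian surface, so Q_enc = 7.83 μC = 7.83×10^-6 C.
Applying ∮E·dA = Q_enc/ε₀ with Φ = E(4πr²):
E = k|Q_enc|/r² = (8.99×10^9)(7.83e-6)/(0.106)² = 6.26×10^6 N/C.

6.26×10^6 N/C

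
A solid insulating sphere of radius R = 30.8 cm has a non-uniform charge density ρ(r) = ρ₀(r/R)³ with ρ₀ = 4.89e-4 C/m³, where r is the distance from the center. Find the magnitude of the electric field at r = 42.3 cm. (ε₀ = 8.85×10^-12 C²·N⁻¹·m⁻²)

Use a concentric Gaussian sphere at r = 42.3 cm (r > R, all charge enclosed).
Q_enc = 4π ∫₀^R ρ₀(r'/R)^3 r'² dr' = 4πρ₀R³/6 = 2.992×10^-5 C.
Gauss's law: E·4πr² = Q_enc/ε₀.
E = |Q_enc|/(4πε₀r²) = (2.992×10^-5)/(4π·8.85×10^-12·(0.423)²) = 1.50×10^6 N/C.

|E| ≈ 1.50×10^6 N/C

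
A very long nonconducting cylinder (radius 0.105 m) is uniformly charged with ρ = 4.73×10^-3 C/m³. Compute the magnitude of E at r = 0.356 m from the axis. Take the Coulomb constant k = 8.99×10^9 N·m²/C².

Choose a coaxial cylinder of radius r = 0.356 m (arbitrary length L) as the Gaussian surface (r > 0.105 m, full cross-section enclosed).
λ_enc = ρ·πR² = (4.73e-3)π(0.105)² = 1.638×10^-4 C/m.
Gauss's law: E·2πrL = λ_enc L/ε₀.
E = 2k|λ_enc|/r = 2(8.99×10^9)(1.638×10^-4)/(0.356) = 8.27e6 N/C.

|E| ≈ 8.27×10^6 N/C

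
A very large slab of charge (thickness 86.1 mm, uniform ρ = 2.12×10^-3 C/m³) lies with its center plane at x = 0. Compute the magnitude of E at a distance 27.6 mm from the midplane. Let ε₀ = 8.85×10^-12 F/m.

|E| ≈ 6.61e6 V/m

By symmetry E is perpendicular to the slab. A Gaussian pillbox from −27.6 mm to +27.6 mm (face area A) lies entirely within the slab.
Q_enc = ρ·(2x)·A and flux = 2EA, so 2EA = 2ρxA/ε₀ ⇒ E = |ρ|x/ε₀.
E = (2.12e-3)(0.0276)/(8.85×10^-12) = 6.61e6 N/C.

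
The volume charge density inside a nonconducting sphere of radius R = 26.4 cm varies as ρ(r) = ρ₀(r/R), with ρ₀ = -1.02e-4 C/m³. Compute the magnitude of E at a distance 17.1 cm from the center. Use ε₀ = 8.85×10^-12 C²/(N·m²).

Take a concentric spherical Gaussian surface of radius r = 17.1 cm (r < R).
Integrate the density: Q_enc = 4π ∫₀^r ρ₀(r'/R)^1 r'² dr' = 4πρ₀ r^4/(4·R) = -1.038×10^-6 C.
Gauss's law: E·4πr² = Q_enc/ε₀.
E = |Q_enc|/(4πε₀r²) = (1.038×10^-6)/(4π·8.85×10^-12·(0.171)²) = 3.19e5 N/C.

E ≈ 3.19×10^5 N/C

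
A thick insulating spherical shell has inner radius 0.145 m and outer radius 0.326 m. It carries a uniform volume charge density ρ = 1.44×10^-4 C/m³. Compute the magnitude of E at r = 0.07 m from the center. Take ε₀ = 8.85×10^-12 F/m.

|E| = 0 N/C

Symmetry ⇒ E = E(r) r̂. Gaussian sphere of radius r = 0.07 m (r < 0.145 m, inside the empty cavity).
No charge is enclosed, so by Gauss's law E·4πr² = 0 ⇒ E = 0.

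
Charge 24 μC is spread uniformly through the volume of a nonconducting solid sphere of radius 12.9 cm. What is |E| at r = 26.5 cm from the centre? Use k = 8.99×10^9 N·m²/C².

Use a concentric Gaussian sphere at r = 26.5 cm (r > R, so the entire charge is enclosed).
Q_enc = 24 μC = 2.40e-5 C.
Gauss's law: E·4πr² = Q_enc/ε₀.
E = k|Q_enc|/r² = (8.99×10^9)(2.40×10^-5)/(0.265)² = 3.07×10^6 N/C.

E ≈ 3.07×10^6 N/C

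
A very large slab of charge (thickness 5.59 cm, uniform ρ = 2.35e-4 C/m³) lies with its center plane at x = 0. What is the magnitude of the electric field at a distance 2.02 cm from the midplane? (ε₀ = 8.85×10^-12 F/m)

E = 5.36×10^5 V/m

By symmetry E is perpendicular to the slab. A Gaussian pillbox from −2.02 cm to +2.02 cm (face area A) lies entirely within the slab.
Q_enc = ρ·(2x)·A and flux = 2EA, so 2EA = 2ρxA/ε₀ ⇒ E = |ρ|x/ε₀.
E = (2.35×10^-4)(0.0202)/(8.85×10^-12) = 5.36e5 N/C.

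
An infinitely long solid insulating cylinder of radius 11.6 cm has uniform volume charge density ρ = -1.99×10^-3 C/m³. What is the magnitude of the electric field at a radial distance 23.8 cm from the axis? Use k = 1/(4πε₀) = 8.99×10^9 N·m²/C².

Coaxial Gaussian cylinder, radius r = 23.8 cm, length L (r > 11.6 cm, full cross-section enclosed).
λ_enc = ρ·πR² = (-1.99×10^-3)π(0.116)² = -8.412e-5 C/m.
Gauss's law: E·2πrL = λ_enc L/ε₀.
E = 2k|λ_enc|/r = 2(8.99×10^9)(8.412×10^-5)/(0.238) = 6.36e6 N/C.

E = 6.36×10^6 V/m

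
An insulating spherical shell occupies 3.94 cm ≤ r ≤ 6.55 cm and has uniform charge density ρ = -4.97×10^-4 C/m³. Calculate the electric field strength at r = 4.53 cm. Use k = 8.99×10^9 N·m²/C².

By spherical symmetry E is radial; choose a Gaussian sphere of radius r = 4.53 cm (within the shell material, 3.94 cm < r < 6.55 cm).
Only the shell between 3.94 cm and r is enclosed: Q_enc = ρ·(4π/3)(r³ − a³) = (-4.97×10^-4)·(4π/3)·((0.0453)³ − (0.0394)³) = -6.62×10^-8 C.
Applying ∮E·dA = Q_enc/ε₀ with Φ = E(4πr²):
E = k|Q_enc|/r² = (8.99×10^9)(6.62×10^-8)/(0.0453)² = 2.90×10^5 N/C.

2.90×10^5 N/C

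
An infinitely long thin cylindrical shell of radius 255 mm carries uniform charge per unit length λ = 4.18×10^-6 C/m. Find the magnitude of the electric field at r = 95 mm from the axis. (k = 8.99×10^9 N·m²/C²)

By cylindrical symmetry E is radial; use a coaxial Gaussian cylinder of radius 95 mm and length L (r < 255 mm, inside the shell).
All the surface charge lies outside this cylinder: Q_enc = 0, hence E = 0.

E = 0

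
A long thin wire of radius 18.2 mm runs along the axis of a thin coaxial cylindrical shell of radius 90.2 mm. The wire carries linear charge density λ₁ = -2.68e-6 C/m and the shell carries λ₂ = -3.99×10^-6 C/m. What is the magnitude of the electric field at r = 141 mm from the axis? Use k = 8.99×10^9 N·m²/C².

|E| ≈ 8.51×10^5 V/m

Coaxial Gaussian cylinder, radius r = 141 mm, length L (r > 90.2 mm, enclosing both).
λ_enc = λ₁ + λ₂ = (-2.68×10^-6) + (-3.99e-6) = -6.67×10^-6 C/m.
Applying ∮E·dA = Q_enc/ε₀ with the end caps contributing no flux:
E = 2k|λ_enc|/r = 2(8.99×10^9)(6.67×10^-6)/(0.141) = 8.51e5 N/C.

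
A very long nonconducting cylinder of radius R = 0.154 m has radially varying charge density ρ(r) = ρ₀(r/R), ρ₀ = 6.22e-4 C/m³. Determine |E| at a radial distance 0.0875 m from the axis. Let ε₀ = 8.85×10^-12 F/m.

E ≈ 1.16×10^6 V/m

By cylindrical symmetry E is radial; use a coaxial Gaussian cylinder of radius 0.0875 m and length L (r < R).
λ_enc = ∫₀^r ρ(r')·2πr' dr' = (2πρ₀/R)·r^3/3 = 5.667e-6 C/m.
Since E is radial and uniform over the curved surface, Φ = E·2πrL = Q_enc/ε₀ = λ_enc L/ε₀.
E = |λ_enc|/(2πε₀r) = (5.667×10^-6)/(2π·8.85×10^-12·0.0875) = 1.16e6 N/C.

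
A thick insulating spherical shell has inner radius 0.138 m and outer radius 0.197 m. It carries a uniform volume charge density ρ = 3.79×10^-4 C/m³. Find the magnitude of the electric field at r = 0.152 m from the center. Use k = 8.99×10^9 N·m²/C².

Symmetry ⇒ E = E(r) r̂. Gaussian sphere of radius r = 0.152 m (within the shell material, 0.138 m < r < 0.197 m).
Only the shell between 0.138 m and r is enclosed: Q_enc = ρ·(4π/3)(r³ − a³) = (3.79×10^-4)·(4π/3)·((0.152)³ − (0.138)³) = 1.403e-6 C.
Gauss's law: E·4πr² = Q_enc/ε₀.
E = k|Q_enc|/r² = (8.99×10^9)(1.403×10^-6)/(0.152)² = 5.46e5 N/C.

E = 5.46×10^5 N/C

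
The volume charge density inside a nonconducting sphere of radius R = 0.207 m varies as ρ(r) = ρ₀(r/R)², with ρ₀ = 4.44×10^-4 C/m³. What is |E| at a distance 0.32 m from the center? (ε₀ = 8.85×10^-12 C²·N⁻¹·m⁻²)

8.69×10^5 N/C

Take a concentric spherical Gaussian surface of radius r = 0.32 m (r > R, all charge enclosed).
Q_enc = 4π ∫₀^R ρ₀(r'/R)^2 r'² dr' = 4πρ₀R³/5 = 9.898e-6 C.
Since E is radial and uniform over the Gaussian sphere, Φ = E·4πr² = Q_enc/ε₀.
E = |Q_enc|/(4πε₀r²) = (9.898e-6)/(4π·8.85×10^-12·(0.32)²) = 8.69×10^5 N/C.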